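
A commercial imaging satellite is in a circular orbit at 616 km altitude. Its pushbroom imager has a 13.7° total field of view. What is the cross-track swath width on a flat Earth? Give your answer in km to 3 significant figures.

Half-angle = 13.7°/2 = 6.85°.
Swath width ≈ 2h·tan(θ/2) = 2 × 616 × tan(6.85°) = 148.0 km.

148 km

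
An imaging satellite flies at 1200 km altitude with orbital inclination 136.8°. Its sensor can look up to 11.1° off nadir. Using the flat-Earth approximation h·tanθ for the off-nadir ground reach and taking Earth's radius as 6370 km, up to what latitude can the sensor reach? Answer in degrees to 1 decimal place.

45.3°

Retrograde orbit: the ground track reaches ±(180° − i) = ±(180 − 136.8) = ±43.2°.
Sensor half-swath on the ground ≈ 1200·tan(11.1°) = 235 km = 2.12° of latitude.
Maximum observable latitude ≈ 43.2 + 2.12 = 45.3°.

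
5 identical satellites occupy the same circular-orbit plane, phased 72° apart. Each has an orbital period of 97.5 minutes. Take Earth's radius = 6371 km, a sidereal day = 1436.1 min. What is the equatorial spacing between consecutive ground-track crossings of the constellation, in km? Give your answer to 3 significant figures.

T = 97.5 min = 5850.0 s.
Single-satellite node shift = (5850.0/86166) × 360° = 24.44°.
With 5 satellites evenly phased, successive equator crossings are 24.44/5 = 4.888° apart.
That is 4.888 × 111.2 = 544 km at the equator.

544 km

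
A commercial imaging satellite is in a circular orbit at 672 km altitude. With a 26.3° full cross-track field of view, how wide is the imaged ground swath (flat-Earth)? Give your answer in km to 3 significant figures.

314 km

Half-angle = 26.3°/2 = 13.15°.
Swath width ≈ 2h·tan(θ/2) = 2 × 672 × tan(13.15°) = 314.0 km.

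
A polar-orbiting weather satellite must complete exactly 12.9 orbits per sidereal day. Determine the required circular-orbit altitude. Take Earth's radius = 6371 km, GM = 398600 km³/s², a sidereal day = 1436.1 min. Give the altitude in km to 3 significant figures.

Required period T = 86166 / 12.9 = 6679.5 s.
From T = 2π√(a³/μ): a = (μ T²/4π²)^(1/3) = (398600 × 6679.5² / 4π²)^(1/3) = 7666 km.
Altitude h = a − R = 7666 − 6371 = 1295 km.

1290 km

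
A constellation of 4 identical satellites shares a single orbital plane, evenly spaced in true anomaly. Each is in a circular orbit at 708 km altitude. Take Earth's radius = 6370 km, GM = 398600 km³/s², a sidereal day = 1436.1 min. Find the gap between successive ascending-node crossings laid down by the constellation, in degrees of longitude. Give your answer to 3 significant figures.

Semi-major axis a = 6370 + 708 = 7078 km. Period T = 2π√(a³/μ) = 2π√(7078³/398600) = 5926.2 s = 98.77 min.
Single-satellite node shift = (5926.2/86166) × 360° = 24.76°.
With 4 satellites evenly phased, successive equator crossings are 24.76/4 = 6.190° apart.

6.19°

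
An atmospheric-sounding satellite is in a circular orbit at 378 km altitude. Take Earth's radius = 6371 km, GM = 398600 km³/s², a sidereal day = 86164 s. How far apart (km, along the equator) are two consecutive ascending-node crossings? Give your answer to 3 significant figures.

2560 km

Semi-major axis a = 6371 + 378 = 6749 km. Period T = 2π√(a³/μ) = 2π√(6749³/398600) = 5517.9 s = 91.96 min.
During one orbit Earth rotates (5517.9 / 86164) × 360° = 23.05°.
At the equator that is 23.05° × (2π·6371/360) km/° = 23.05 × 111.2 = 2563 km.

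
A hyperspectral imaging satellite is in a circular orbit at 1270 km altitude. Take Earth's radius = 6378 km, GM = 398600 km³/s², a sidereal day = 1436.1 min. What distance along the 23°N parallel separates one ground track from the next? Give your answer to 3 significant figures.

2850 km

Semi-major axis a = 6378 + 1270 = 7648 km. Period T = 2π√(a³/μ) = 2π√(7648³/398600) = 6656.3 s = 110.94 min.
Node shift per orbit = (6656.3/86166) × 360° = 27.81°.
Equatorial spacing = 27.81 × 111.3 km/° = 3096 km.
At 23° latitude, spacing = 3096 × cos(23°) = 2850 km.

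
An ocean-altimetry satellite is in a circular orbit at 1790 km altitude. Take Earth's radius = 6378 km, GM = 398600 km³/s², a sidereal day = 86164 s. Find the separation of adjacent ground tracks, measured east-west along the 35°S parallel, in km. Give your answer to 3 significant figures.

2800 km

Semi-major axis a = 6378 + 1790 = 8168 km. Period T = 2π√(a³/μ) = 2π√(8168³/398600) = 7346.6 s = 122.44 min.
Node shift per orbit = (7346.6/86164) × 360° = 30.69°.
Equatorial spacing = 30.69 × 111.3 km/° = 3417 km.
At 35° latitude, spacing = 3417 × cos(35°) = 2799 km.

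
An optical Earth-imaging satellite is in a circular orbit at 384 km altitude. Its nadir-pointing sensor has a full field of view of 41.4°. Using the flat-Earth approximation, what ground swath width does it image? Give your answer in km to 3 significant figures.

290 km

Half-angle = 41.4°/2 = 20.7°.
Swath width ≈ 2h·tan(θ/2) = 2 × 384 × tan(20.7°) = 290.2 km.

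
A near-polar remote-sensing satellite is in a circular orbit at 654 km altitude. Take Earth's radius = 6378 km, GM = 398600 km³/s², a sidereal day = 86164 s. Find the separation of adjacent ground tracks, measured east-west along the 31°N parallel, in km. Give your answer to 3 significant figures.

Semi-major axis a = 6378 + 654 = 7032 km. Period T = 2π√(a³/μ) = 2π√(7032³/398600) = 5868.5 s = 97.81 min.
Node shift per orbit = (5868.5/86164) × 360° = 24.52°.
Equatorial spacing = 24.52 × 111.3 km/° = 2729 km.
At 31° latitude, spacing = 2729 × cos(31°) = 2340 km.

2340 km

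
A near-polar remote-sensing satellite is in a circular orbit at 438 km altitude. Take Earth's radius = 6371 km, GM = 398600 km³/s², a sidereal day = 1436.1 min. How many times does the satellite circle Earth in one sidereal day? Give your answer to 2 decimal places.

15.41

Semi-major axis a = 6371 + 438 = 6809 km. Period T = 2π√(a³/μ) = 2π√(6809³/398600) = 5591.6 s = 93.19 min.
Orbits per sidereal day = 86166 / 5591.6 = 15.410.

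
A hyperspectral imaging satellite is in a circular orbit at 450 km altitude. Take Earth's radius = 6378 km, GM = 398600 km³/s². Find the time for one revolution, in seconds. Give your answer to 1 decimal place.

Semi-major axis a = 6378 + 450 = 6828 km. Period T = 2π√(a³/μ) = 2π√(6828³/398600) = 5615.0 s = 93.58 min.

5615.0 seconds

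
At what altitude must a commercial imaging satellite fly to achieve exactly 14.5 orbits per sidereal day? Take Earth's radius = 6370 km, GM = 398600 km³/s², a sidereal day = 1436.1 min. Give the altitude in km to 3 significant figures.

Required period T = 86166 / 14.5 = 5942.5 s.
From T = 2π√(a³/μ): a = (μ T²/4π²)^(1/3) = (398600 × 5942.5² / 4π²)^(1/3) = 7091 km.
Altitude h = a − R = 7091 − 6370 = 721 km.

721 km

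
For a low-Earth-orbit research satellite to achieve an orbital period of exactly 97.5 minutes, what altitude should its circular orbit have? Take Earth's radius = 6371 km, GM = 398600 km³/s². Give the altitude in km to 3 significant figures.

T = 97.5 min = 5850.0 s.
From T = 2π√(a³/μ): a = (μ T²/4π²)^(1/3) = (398600 × 5850.0² / 4π²)^(1/3) = 7017 km.
Altitude h = a − R = 7017 − 6371 = 646 km.

646 km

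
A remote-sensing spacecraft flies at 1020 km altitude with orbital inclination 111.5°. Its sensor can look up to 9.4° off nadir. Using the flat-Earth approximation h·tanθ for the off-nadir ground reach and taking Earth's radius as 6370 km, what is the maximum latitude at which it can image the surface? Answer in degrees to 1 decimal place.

Retrograde orbit: the ground track reaches ±(180° − i) = ±(180 − 111.5) = ±68.5°.
Sensor half-swath on the ground ≈ 1020·tan(9.4°) = 169 km = 1.52° of latitude.
Maximum observable latitude ≈ 68.5 + 1.52 = 70.0°.

70.0°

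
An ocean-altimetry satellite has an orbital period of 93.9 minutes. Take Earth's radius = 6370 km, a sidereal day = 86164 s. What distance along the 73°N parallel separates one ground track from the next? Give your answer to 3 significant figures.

T = 93.9 min = 5634.0 s.
Node shift per orbit = (5634.0/86164) × 360° = 23.54°.
Equatorial spacing = 23.54 × 111.2 km/° = 2617 km.
At 73° latitude, spacing = 2617 × cos(73°) = 765 km.

765 km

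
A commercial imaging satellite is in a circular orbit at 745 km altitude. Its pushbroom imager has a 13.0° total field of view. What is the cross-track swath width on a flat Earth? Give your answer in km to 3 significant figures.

170 km

Half-angle = 13.0°/2 = 6.5°.
Swath width ≈ 2h·tan(θ/2) = 2 × 745 × tan(6.5°) = 169.8 km.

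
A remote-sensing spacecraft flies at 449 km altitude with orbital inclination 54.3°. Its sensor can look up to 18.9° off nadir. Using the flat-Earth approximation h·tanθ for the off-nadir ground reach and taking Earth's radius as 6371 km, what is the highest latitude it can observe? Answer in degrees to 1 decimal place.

For a prograde orbit the ground track reaches latitude ±i = ±54.3°.
Sensor half-swath on the ground ≈ 449·tan(18.9°) = 154 km = 1.38° of latitude.
Maximum observable latitude ≈ 54.3 + 1.38 = 55.7°.

55.7°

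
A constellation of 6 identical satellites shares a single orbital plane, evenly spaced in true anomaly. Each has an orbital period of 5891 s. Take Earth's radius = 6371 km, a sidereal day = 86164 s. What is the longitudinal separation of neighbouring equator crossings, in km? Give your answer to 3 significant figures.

Single-satellite node shift = (5891.0/86164) × 360° = 24.61°.
With 6 satellites evenly phased, successive equator crossings are 24.61/6 = 4.102° apart.
That is 4.102 × 111.2 = 456 km at the equator.

456 km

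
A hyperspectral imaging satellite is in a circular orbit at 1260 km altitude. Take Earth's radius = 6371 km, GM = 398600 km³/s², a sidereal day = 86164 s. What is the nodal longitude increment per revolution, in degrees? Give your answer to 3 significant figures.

27.7°

Semi-major axis a = 6371 + 1260 = 7631 km. Period T = 2π√(a³/μ) = 2π√(7631³/398600) = 6634.1 s = 110.57 min.
During one orbit Earth rotates (6634.1 / 86164) × 360° = 27.72°.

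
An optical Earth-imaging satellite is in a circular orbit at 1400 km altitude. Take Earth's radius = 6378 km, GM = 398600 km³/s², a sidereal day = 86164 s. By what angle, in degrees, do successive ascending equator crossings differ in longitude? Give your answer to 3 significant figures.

Semi-major axis a = 6378 + 1400 = 7778 km. Period T = 2π√(a³/μ) = 2π√(7778³/398600) = 6826.7 s = 113.78 min.
During one orbit Earth rotates (6826.7 / 86164) × 360° = 28.52°.

28.5°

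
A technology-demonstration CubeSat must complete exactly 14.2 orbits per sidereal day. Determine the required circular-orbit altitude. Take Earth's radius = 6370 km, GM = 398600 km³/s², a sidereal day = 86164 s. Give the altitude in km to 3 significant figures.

820 km

Required period T = 86164 / 14.2 = 6067.9 s.
From T = 2π√(a³/μ): a = (μ T²/4π²)^(1/3) = (398600 × 6067.9² / 4π²)^(1/3) = 7190 km.
Altitude h = a − R = 7190 − 6370 = 820 km.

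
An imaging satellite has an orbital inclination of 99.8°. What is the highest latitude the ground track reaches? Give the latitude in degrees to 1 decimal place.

Retrograde orbit: the ground track reaches ±(180° − i) = ±(180 − 99.8) = ±80.2°.

80.2°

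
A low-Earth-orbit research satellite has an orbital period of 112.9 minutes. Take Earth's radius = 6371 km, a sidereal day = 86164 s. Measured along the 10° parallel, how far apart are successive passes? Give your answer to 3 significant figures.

3100 km

T = 112.9 min = 6774.0 s.
Node shift per orbit = (6774.0/86164) × 360° = 28.30°.
Equatorial spacing = 28.30 × 111.2 km/° = 3147 km.
At 10° latitude, spacing = 3147 × cos(10°) = 3099 km.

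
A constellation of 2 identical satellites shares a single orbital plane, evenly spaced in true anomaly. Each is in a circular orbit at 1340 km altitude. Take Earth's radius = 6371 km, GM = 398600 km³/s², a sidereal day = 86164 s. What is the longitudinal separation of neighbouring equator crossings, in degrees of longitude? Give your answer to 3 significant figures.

14.1°

Semi-major axis a = 6371 + 1340 = 7711 km. Period T = 2π√(a³/μ) = 2π√(7711³/398600) = 6738.7 s = 112.31 min.
Single-satellite node shift = (6738.7/86164) × 360° = 28.15°.
With 2 satellites evenly phased, successive equator crossings are 28.15/2 = 14.077° apart.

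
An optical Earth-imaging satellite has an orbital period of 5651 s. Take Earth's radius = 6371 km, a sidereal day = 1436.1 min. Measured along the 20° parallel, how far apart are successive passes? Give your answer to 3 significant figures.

Node shift per orbit = (5651.0/86166) × 360° = 23.61°.
Equatorial spacing = 23.61 × 111.2 km/° = 2625 km.
At 20° latitude, spacing = 2625 × cos(20°) = 2467 km.

2470 km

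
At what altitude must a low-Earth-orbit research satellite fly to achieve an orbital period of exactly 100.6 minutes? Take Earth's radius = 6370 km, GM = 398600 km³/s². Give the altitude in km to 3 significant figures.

T = 100.6 min = 6036.0 s.
From T = 2π√(a³/μ): a = (μ T²/4π²)^(1/3) = (398600 × 6036.0² / 4π²)^(1/3) = 7165 km.
Altitude h = a − R = 7165 − 6370 = 795 km.

795 km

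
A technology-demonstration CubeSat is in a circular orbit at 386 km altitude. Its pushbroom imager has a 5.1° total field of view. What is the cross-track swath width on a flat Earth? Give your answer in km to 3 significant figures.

Half-angle = 5.1°/2 = 2.55°.
Swath width ≈ 2h·tan(θ/2) = 2 × 386 × tan(2.55°) = 34.4 km.

34.4 km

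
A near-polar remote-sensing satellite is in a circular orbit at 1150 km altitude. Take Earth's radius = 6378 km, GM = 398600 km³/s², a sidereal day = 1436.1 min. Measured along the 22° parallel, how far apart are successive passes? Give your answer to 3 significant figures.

Semi-major axis a = 6378 + 1150 = 7528 km. Period T = 2π√(a³/μ) = 2π√(7528³/398600) = 6500.3 s = 108.34 min.
Node shift per orbit = (6500.3/86166) × 360° = 27.16°.
Equatorial spacing = 27.16 × 111.3 km/° = 3023 km.
At 22° latitude, spacing = 3023 × cos(22°) = 2803 km.

2800 km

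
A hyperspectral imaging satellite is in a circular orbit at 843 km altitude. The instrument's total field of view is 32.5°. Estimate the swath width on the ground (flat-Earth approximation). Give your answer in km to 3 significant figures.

Half-angle = 32.5°/2 = 16.25°.
Swath width ≈ 2h·tan(θ/2) = 2 × 843 × tan(16.25°) = 491.4 km.

491 km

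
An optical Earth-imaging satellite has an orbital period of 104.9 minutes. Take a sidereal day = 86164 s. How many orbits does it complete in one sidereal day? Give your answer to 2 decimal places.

T = 104.9 min = 6294.0 s.
Orbits per sidereal day = 86164 / 6294.0 = 13.690.

13.69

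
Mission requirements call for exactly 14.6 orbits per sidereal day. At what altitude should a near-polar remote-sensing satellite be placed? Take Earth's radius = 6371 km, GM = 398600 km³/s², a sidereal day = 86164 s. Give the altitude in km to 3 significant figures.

687 km

Required period T = 86164 / 14.6 = 5901.6 s.
From T = 2π√(a³/μ): a = (μ T²/4π²)^(1/3) = (398600 × 5901.6² / 4π²)^(1/3) = 7058 km.
Altitude h = a − R = 7058 − 6371 = 687 km.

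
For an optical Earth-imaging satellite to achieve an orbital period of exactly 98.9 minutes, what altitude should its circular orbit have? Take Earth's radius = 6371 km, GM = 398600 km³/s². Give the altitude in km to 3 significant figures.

713 km

T = 98.9 min = 5934.0 s.
From T = 2π√(a³/μ): a = (μ T²/4π²)^(1/3) = (398600 × 5934.0² / 4π²)^(1/3) = 7084 km.
Altitude h = a − R = 7084 − 6371 = 713 km.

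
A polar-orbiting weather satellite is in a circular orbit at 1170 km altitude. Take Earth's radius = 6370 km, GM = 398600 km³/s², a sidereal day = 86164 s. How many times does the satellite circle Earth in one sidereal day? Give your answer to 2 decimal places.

Semi-major axis a = 6370 + 1170 = 7540 km. Period T = 2π√(a³/μ) = 2π√(7540³/398600) = 6515.8 s = 108.60 min.
Orbits per sidereal day = 86164 / 6515.8 = 13.224.

13.22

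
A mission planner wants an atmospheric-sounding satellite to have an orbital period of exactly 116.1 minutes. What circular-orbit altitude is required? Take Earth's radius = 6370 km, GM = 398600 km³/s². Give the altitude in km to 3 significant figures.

1510 km

T = 116.1 min = 6966.0 s.
From T = 2π√(a³/μ): a = (μ T²/4π²)^(1/3) = (398600 × 6966.0² / 4π²)^(1/3) = 7883 km.
Altitude h = a − R = 7883 − 6370 = 1513 km.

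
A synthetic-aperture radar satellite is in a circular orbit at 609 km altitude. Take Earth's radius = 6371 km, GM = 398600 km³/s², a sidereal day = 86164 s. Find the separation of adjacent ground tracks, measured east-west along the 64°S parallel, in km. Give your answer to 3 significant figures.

Semi-major axis a = 6371 + 609 = 6980 km. Period T = 2π√(a³/μ) = 2π√(6980³/398600) = 5803.6 s = 96.73 min.
Node shift per orbit = (5803.6/86164) × 360° = 24.25°.
Equatorial spacing = 24.25 × 111.2 km/° = 2696 km.
At 64° latitude, spacing = 2696 × cos(64°) = 1182 km.

1180 km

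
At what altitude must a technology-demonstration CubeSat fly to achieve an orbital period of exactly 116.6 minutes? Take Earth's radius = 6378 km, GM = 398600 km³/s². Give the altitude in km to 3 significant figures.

1530 km

T = 116.6 min = 6996.0 s.
From T = 2π√(a³/μ): a = (μ T²/4π²)^(1/3) = (398600 × 6996.0² / 4π²)^(1/3) = 7906 km.
Altitude h = a − R = 7906 − 6378 = 1528 km.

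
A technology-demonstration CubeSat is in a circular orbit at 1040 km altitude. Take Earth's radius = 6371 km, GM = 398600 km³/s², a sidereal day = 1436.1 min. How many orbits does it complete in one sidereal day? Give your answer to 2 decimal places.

13.57

Semi-major axis a = 6371 + 1040 = 7411 km. Period T = 2π√(a³/μ) = 2π√(7411³/398600) = 6349.3 s = 105.82 min.
Orbits per sidereal day = 86166 / 6349.3 = 13.571.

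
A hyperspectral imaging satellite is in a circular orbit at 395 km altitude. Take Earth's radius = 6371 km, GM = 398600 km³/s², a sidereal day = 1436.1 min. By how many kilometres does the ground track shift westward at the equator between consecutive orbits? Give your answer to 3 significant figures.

2570 km

Semi-major axis a = 6371 + 395 = 6766 km. Period T = 2π√(a³/μ) = 2π√(6766³/398600) = 5538.7 s = 92.31 min.
During one orbit Earth rotates (5538.7 / 86166) × 360° = 23.14°.
At the equator that is 23.14° × (2π·6371/360) km/° = 23.14 × 111.2 = 2573 km.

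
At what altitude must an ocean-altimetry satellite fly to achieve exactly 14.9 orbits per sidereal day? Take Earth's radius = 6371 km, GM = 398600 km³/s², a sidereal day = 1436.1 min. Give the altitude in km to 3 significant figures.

592 km

Required period T = 86166 / 14.9 = 5783.0 s.
From T = 2π√(a³/μ): a = (μ T²/4π²)^(1/3) = (398600 × 5783.0² / 4π²)^(1/3) = 6963 km.
Altitude h = a − R = 6963 − 6371 = 592 km.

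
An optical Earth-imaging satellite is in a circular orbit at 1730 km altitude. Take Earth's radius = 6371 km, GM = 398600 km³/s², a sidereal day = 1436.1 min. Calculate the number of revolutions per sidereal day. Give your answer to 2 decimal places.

11.87

Semi-major axis a = 6371 + 1730 = 8101 km. Period T = 2π√(a³/μ) = 2π√(8101³/398600) = 7256.4 s = 120.94 min.
Orbits per sidereal day = 86166 / 7256.4 = 11.875.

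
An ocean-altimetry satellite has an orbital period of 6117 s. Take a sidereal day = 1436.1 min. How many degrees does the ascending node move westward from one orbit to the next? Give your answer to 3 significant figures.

25.6°

During one orbit Earth rotates (6117.0 / 86166) × 360° = 25.56°.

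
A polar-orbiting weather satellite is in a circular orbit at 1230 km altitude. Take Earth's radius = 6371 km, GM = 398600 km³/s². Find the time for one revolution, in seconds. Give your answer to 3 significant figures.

Semi-major axis a = 6371 + 1230 = 7601 km. Period T = 2π√(a³/μ) = 2π√(7601³/398600) = 6595.0 s = 109.92 min.

6600 seconds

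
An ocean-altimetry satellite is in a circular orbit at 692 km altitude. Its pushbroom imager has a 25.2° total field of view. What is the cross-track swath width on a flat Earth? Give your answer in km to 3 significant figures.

Half-angle = 25.2°/2 = 12.6°.
Swath width ≈ 2h·tan(θ/2) = 2 × 692 × tan(12.6°) = 309.4 km.

309 km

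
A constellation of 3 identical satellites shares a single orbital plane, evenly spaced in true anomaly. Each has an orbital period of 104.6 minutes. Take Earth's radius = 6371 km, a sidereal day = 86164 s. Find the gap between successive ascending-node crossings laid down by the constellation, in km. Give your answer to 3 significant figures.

T = 104.6 min = 6276.0 s.
Single-satellite node shift = (6276.0/86164) × 360° = 26.22°.
With 3 satellites evenly phased, successive equator crossings are 26.22/3 = 8.741° apart.
That is 8.741 × 111.2 = 972 km at the equator.

972 km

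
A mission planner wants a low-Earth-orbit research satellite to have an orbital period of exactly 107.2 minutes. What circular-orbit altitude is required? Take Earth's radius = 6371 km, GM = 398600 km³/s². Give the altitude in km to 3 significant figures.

T = 107.2 min = 6432.0 s.
From T = 2π√(a³/μ): a = (μ T²/4π²)^(1/3) = (398600 × 6432.0² / 4π²)^(1/3) = 7475 km.
Altitude h = a − R = 7475 − 6371 = 1104 km.

1100 km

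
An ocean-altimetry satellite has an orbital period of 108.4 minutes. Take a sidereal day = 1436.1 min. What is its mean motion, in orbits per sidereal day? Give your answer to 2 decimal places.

T = 108.4 min = 6504.0 s.
Orbits per sidereal day = 86166 / 6504.0 = 13.248.

13.25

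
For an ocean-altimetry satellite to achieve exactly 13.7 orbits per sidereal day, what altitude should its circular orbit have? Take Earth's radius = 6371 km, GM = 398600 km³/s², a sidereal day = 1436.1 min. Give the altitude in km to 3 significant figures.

Required period T = 86166 / 13.7 = 6289.5 s.
From T = 2π√(a³/μ): a = (μ T²/4π²)^(1/3) = (398600 × 6289.5² / 4π²)^(1/3) = 7364 km.
Altitude h = a − R = 7364 − 6371 = 993 km.

993 km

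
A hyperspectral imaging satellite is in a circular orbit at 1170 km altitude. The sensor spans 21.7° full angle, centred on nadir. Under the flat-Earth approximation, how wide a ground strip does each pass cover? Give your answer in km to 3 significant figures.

448 km

Half-angle = 21.7°/2 = 10.85°.
Swath width ≈ 2h·tan(θ/2) = 2 × 1170 × tan(10.85°) = 448.5 km.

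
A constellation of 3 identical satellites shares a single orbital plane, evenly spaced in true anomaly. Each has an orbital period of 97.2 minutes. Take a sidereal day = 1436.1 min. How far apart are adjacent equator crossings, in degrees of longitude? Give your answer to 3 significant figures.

8.12°

T = 97.2 min = 5832.0 s.
Single-satellite node shift = (5832.0/86166) × 360° = 24.37°.
With 3 satellites evenly phased, successive equator crossings are 24.37/3 = 8.122° apart.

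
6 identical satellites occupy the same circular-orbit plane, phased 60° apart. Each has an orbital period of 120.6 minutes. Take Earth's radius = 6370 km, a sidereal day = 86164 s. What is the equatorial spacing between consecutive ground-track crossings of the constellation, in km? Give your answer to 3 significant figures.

560 km

T = 120.6 min = 7236.0 s.
Single-satellite node shift = (7236.0/86164) × 360° = 30.23°.
With 6 satellites evenly phased, successive equator crossings are 30.23/6 = 5.039° apart.
That is 5.039 × 111.2 = 560 km at the equator.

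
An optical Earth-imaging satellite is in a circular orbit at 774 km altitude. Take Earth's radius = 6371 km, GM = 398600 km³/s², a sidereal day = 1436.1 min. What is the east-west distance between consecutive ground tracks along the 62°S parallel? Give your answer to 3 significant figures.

1310 km

Semi-major axis a = 6371 + 774 = 7145 km. Period T = 2π√(a³/μ) = 2π√(7145³/398600) = 6010.6 s = 100.18 min.
Node shift per orbit = (6010.6/86166) × 360° = 25.11°.
Equatorial spacing = 25.11 × 111.2 km/° = 2792 km.
At 62° latitude, spacing = 2792 × cos(62°) = 1311 km.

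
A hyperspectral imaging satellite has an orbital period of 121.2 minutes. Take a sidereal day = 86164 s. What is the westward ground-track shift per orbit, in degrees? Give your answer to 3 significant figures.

30.4°

T = 121.2 min = 7272.0 s.
During one orbit Earth rotates (7272.0 / 86164) × 360° = 30.38°.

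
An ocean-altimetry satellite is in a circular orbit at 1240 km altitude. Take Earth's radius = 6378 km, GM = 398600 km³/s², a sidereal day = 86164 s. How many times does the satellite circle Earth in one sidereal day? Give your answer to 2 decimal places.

13.02

Semi-major axis a = 6378 + 1240 = 7618 km. Period T = 2π√(a³/μ) = 2π√(7618³/398600) = 6617.2 s = 110.29 min.
Orbits per sidereal day = 86164 / 6617.2 = 13.021.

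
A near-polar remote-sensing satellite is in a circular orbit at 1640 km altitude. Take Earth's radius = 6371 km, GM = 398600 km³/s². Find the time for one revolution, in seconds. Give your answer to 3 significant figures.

Semi-major axis a = 6371 + 1640 = 8011 km. Period T = 2π√(a³/μ) = 2π√(8011³/398600) = 7135.8 s = 118.93 min.

7140 seconds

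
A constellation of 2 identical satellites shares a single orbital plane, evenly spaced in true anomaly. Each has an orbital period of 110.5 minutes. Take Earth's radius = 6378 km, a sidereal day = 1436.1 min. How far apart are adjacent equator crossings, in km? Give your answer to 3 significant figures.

T = 110.5 min = 6630.0 s.
Single-satellite node shift = (6630.0/86166) × 360° = 27.70°.
With 2 satellites evenly phased, successive equator crossings are 27.70/2 = 13.850° apart.
That is 13.850 × 111.3 = 1542 km at the equator.

1540 km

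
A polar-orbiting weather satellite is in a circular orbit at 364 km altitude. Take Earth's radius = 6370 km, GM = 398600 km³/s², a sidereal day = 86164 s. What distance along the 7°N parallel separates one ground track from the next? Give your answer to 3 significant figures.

2540 km

Semi-major axis a = 6370 + 364 = 6734 km. Period T = 2π√(a³/μ) = 2π√(6734³/398600) = 5499.5 s = 91.66 min.
Node shift per orbit = (5499.5/86164) × 360° = 22.98°.
Equatorial spacing = 22.98 × 111.2 km/° = 2555 km.
At 7° latitude, spacing = 2555 × cos(7°) = 2536 km.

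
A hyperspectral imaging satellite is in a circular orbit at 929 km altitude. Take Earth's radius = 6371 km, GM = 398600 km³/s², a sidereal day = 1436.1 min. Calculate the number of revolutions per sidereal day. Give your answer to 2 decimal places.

13.88

Semi-major axis a = 6371 + 929 = 7300 km. Period T = 2π√(a³/μ) = 2π√(7300³/398600) = 6207.2 s = 103.45 min.
Orbits per sidereal day = 86166 / 6207.2 = 13.882.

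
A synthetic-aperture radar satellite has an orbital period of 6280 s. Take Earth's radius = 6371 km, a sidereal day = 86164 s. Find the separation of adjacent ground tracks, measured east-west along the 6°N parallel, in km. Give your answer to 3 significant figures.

2900 km

Node shift per orbit = (6280.0/86164) × 360° = 26.24°.
Equatorial spacing = 26.24 × 111.2 km/° = 2918 km.
At 6° latitude, spacing = 2918 × cos(6°) = 2902 km.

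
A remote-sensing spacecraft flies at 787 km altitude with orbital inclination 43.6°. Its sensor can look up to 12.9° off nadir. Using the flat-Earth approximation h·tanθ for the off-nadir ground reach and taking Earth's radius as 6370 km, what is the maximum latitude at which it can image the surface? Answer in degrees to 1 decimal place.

For a prograde orbit the ground track reaches latitude ±i = ±43.6°.
Sensor half-swath on the ground ≈ 787·tan(12.9°) = 180 km = 1.62° of latitude.
Maximum observable latitude ≈ 43.6 + 1.62 = 45.2°.

45.2°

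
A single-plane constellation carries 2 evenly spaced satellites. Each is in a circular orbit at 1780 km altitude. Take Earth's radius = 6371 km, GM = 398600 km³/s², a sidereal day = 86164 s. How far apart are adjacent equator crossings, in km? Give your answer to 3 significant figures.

Semi-major axis a = 6371 + 1780 = 8151 km. Period T = 2π√(a³/μ) = 2π√(8151³/398600) = 7323.6 s = 122.06 min.
Single-satellite node shift = (7323.6/86164) × 360° = 30.60°.
With 2 satellites evenly phased, successive equator crossings are 30.60/2 = 15.299° apart.
That is 15.299 × 111.2 = 1701 km at the equator.

1700 km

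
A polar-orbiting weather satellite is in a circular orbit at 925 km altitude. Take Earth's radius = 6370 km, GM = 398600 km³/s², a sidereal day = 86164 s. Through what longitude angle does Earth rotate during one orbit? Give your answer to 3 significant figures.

25.9°

Semi-major axis a = 6370 + 925 = 7295 km. Period T = 2π√(a³/μ) = 2π√(7295³/398600) = 6200.8 s = 103.35 min.
During one orbit Earth rotates (6200.8 / 86164) × 360° = 25.91°.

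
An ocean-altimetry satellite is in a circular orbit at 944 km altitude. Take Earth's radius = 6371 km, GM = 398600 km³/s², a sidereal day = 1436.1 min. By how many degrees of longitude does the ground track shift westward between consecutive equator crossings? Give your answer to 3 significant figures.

26.0°

Semi-major axis a = 6371 + 944 = 7315 km. Period T = 2π√(a³/μ) = 2π√(7315³/398600) = 6226.3 s = 103.77 min.
During one orbit Earth rotates (6226.3 / 86166) × 360° = 26.01°.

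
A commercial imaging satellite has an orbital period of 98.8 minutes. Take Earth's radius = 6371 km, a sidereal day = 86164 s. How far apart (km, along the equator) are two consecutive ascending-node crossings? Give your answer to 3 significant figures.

2750 km

T = 98.8 min = 5928.0 s.
During one orbit Earth rotates (5928.0 / 86164) × 360° = 24.77°.
At the equator that is 24.77° × (2π·6371/360) km/° = 24.77 × 111.2 = 2754 km.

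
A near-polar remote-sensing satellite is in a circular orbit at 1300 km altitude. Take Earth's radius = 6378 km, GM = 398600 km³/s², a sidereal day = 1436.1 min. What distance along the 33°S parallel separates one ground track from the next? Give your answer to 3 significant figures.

Semi-major axis a = 6378 + 1300 = 7678 km. Period T = 2π√(a³/μ) = 2π√(7678³/398600) = 6695.5 s = 111.59 min.
Node shift per orbit = (6695.5/86166) × 360° = 27.97°.
Equatorial spacing = 27.97 × 111.3 km/° = 3114 km.
At 33° latitude, spacing = 3114 × cos(33°) = 2612 km.

2610 km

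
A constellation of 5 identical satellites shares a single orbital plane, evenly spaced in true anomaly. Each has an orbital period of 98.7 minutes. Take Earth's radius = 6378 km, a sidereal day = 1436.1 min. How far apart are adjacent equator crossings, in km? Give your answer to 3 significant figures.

551 km

T = 98.7 min = 5922.0 s.
Single-satellite node shift = (5922.0/86166) × 360° = 24.74°.
With 5 satellites evenly phased, successive equator crossings are 24.74/5 = 4.948° apart.
That is 4.948 × 111.3 = 551 km at the equator.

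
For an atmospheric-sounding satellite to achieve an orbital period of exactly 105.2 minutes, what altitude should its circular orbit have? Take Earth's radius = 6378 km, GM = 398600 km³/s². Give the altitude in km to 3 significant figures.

T = 105.2 min = 6312.0 s.
From T = 2π√(a³/μ): a = (μ T²/4π²)^(1/3) = (398600 × 6312.0² / 4π²)^(1/3) = 7382 km.
Altitude h = a − R = 7382 − 6378 = 1004 km.

1000 km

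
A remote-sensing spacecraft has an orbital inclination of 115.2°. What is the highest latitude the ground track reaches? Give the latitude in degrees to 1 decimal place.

Retrograde orbit: the ground track reaches ±(180° − i) = ±(180 − 115.2) = ±64.8°.

64.8°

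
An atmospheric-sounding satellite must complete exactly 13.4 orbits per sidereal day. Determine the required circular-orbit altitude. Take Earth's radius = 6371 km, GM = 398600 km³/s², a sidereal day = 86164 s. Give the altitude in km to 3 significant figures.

Required period T = 86164 / 13.4 = 6430.1 s.
From T = 2π√(a³/μ): a = (μ T²/4π²)^(1/3) = (398600 × 6430.1² / 4π²)^(1/3) = 7474 km.
Altitude h = a − R = 7474 − 6371 = 1103 km.

1100 km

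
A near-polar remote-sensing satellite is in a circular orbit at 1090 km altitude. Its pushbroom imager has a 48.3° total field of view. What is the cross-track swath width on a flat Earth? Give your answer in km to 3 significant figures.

Half-angle = 48.3°/2 = 24.15°.
Swath width ≈ 2h·tan(θ/2) = 2 × 1090 × tan(24.15°) = 977.4 km.

977 km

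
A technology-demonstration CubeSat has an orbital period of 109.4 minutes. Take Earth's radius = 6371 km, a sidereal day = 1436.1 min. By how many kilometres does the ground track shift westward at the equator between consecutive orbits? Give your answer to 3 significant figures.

3050 km

T = 109.4 min = 6564.0 s.
During one orbit Earth rotates (6564.0 / 86166) × 360° = 27.42°.
At the equator that is 27.42° × (2π·6371/360) km/° = 27.42 × 111.2 = 3049 km.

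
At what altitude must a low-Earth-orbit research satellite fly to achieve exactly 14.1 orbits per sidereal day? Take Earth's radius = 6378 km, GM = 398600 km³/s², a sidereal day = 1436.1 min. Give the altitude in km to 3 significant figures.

Required period T = 86166 / 14.1 = 6111.1 s.
From T = 2π√(a³/μ): a = (μ T²/4π²)^(1/3) = (398600 × 6111.1² / 4π²)^(1/3) = 7224 km.
Altitude h = a − R = 7224 − 6378 = 846 km.

846 km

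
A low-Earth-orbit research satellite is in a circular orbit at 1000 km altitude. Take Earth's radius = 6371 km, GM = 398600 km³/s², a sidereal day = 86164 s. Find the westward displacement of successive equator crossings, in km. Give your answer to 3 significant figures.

2930 km

Semi-major axis a = 6371 + 1000 = 7371 km. Period T = 2π√(a³/μ) = 2π√(7371³/398600) = 6298.0 s = 104.97 min.
During one orbit Earth rotates (6298.0 / 86164) × 360° = 26.31°.
At the equator that is 26.31° × (2π·6371/360) km/° = 26.31 × 111.2 = 2926 km.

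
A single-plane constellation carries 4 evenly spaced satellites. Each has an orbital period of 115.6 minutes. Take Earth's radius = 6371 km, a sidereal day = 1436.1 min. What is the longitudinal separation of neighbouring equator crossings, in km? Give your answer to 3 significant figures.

806 km

T = 115.6 min = 6936.0 s.
Single-satellite node shift = (6936.0/86166) × 360° = 28.98°.
With 4 satellites evenly phased, successive equator crossings are 28.98/4 = 7.245° apart.
That is 7.245 × 111.2 = 806 km at the equator.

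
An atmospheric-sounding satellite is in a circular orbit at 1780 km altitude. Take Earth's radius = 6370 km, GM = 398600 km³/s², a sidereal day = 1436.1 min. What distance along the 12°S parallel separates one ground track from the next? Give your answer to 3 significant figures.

3330 km

Semi-major axis a = 6370 + 1780 = 8150 km. Period T = 2π√(a³/μ) = 2π√(8150³/398600) = 7322.3 s = 122.04 min.
Node shift per orbit = (7322.3/86166) × 360° = 30.59°.
Equatorial spacing = 30.59 × 111.2 km/° = 3401 km.
At 12° latitude, spacing = 3401 × cos(12°) = 3327 km.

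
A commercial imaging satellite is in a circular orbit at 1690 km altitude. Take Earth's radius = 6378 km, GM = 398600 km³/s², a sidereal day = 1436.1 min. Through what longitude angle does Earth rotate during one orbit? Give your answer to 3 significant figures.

Semi-major axis a = 6378 + 1690 = 8068 km. Period T = 2π√(a³/μ) = 2π√(8068³/398600) = 7212.1 s = 120.20 min.
During one orbit Earth rotates (7212.1 / 86166) × 360° = 30.13°.

30.1°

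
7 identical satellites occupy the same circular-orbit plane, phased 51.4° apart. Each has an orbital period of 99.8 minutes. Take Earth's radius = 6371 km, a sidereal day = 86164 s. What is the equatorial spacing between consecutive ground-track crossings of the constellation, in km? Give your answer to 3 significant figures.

T = 99.8 min = 5988.0 s.
Single-satellite node shift = (5988.0/86164) × 360° = 25.02°.
With 7 satellites evenly phased, successive equator crossings are 25.02/7 = 3.574° apart.
That is 3.574 × 111.2 = 397 km at the equator.

397 km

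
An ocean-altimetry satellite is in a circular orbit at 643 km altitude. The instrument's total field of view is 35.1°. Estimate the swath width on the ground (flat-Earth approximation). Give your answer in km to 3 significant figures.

Half-angle = 35.1°/2 = 17.55°.
Swath width ≈ 2h·tan(θ/2) = 2 × 643 × tan(17.55°) = 406.7 km.

407 km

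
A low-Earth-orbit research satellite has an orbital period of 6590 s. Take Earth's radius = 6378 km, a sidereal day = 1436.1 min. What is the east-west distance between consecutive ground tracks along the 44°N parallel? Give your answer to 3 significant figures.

Node shift per orbit = (6590.0/86166) × 360° = 27.53°.
Equatorial spacing = 27.53 × 111.3 km/° = 3065 km.
At 44° latitude, spacing = 3065 × cos(44°) = 2205 km.

2200 km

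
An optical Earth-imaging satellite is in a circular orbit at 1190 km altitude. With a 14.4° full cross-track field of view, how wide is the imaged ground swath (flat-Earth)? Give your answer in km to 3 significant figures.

301 km

Half-angle = 14.4°/2 = 7.2°.
Swath width ≈ 2h·tan(θ/2) = 2 × 1190 × tan(7.2°) = 300.7 km.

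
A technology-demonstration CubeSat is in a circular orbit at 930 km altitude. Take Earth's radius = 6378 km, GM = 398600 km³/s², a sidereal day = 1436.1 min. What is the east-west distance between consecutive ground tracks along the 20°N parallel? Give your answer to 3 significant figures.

2720 km

Semi-major axis a = 6378 + 930 = 7308 km. Period T = 2π√(a³/μ) = 2π√(7308³/398600) = 6217.4 s = 103.62 min.
Node shift per orbit = (6217.4/86166) × 360° = 25.98°.
Equatorial spacing = 25.98 × 111.3 km/° = 2892 km.
At 20° latitude, spacing = 2892 × cos(20°) = 2717 km.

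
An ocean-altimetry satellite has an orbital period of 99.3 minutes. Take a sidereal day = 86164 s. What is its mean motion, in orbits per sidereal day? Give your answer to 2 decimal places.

14.46

T = 99.3 min = 5958.0 s.
Orbits per sidereal day = 86164 / 5958.0 = 14.462.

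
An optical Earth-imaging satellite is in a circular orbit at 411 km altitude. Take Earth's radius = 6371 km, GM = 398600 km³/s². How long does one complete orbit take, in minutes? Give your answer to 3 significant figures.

Semi-major axis a = 6371 + 411 = 6782 km. Period T = 2π√(a³/μ) = 2π√(6782³/398600) = 5558.4 s = 92.64 min.

92.6 min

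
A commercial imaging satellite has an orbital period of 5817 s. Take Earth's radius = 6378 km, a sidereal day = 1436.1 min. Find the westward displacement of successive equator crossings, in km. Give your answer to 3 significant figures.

During one orbit Earth rotates (5817.0 / 86166) × 360° = 24.30°.
At the equator that is 24.30° × (2π·6378/360) km/° = 24.30 × 111.3 = 2705 km.

2710 km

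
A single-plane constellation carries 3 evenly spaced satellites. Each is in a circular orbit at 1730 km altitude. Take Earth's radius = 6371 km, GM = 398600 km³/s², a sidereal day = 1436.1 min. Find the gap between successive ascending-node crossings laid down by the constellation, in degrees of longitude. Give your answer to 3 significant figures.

Semi-major axis a = 6371 + 1730 = 8101 km. Period T = 2π√(a³/μ) = 2π√(8101³/398600) = 7256.4 s = 120.94 min.
Single-satellite node shift = (7256.4/86166) × 360° = 30.32°.
With 3 satellites evenly phased, successive equator crossings are 30.32/3 = 10.106° apart.

10.1°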